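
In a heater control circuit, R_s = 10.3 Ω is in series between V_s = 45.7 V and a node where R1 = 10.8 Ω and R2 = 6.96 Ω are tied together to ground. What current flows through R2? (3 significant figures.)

I ≈ 1.91 A

Combine the parallel branches: R_p = (1/10.8 + 1/6.96)⁻¹ = 4.232 Ω.
V_A by voltage divider: V_A = 45.7 × 4.232/(10.3 + 4.232) = 13.31 V.
I(R2) = V_A / R2 = 13.31/6.96 = 1.912 A.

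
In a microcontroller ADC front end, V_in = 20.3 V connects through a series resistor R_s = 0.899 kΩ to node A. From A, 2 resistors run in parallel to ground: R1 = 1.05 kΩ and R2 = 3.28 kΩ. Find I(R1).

I ≈ 9.08 mA

Combine the parallel branches: R_p = (1/1.05 + 1/3.28)⁻¹ = 0.7954 kΩ.
V_A by voltage divider: V_A = 20.3 × 0.7954/(0.899 + 0.7954) = 9.529 V.
Branch current I = V_A/R1 = 9.529/1.05 = 9.076 mA.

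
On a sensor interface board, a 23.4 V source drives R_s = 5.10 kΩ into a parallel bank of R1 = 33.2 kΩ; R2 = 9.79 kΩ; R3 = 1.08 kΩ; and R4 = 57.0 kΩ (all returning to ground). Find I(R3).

Parallel bank: R_p = 1/(1/33.2 + 1/9.79 + 1/1.08 + 1/57.0) = 0.9296 kΩ.
V_A by voltage divider: V_A = 23.4 × 0.9296/(5.10 + 0.9296) = 3.608 V.
I(R3) = V_A / R3 = 3.608/1.08 = 3.340 mA.
(Equivalently: I_total = 3.881 mA, then current-divider fraction G_k/ΣG = 0.8607.)

I ≈ 3.34 mA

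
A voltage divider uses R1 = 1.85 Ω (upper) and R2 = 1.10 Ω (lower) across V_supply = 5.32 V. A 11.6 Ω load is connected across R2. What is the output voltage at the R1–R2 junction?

The load sits in parallel with R2, giving an effective lower resistance R2' = R2·R_L/(R2+R_L) = 1.005 Ω.
Now apply the divider: V_out = 5.32 × 0.3520 = 1.872 V.

V_out ≈ 1.87 V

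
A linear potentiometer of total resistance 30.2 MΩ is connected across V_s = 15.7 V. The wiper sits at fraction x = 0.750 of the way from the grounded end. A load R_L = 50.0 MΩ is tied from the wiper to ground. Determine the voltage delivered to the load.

V_out ≈ 10.6 V

Lower segment x·R_p = 22.65 MΩ; upper segment (1−x)·R_p = 7.550 MΩ.
(x·R_p) ‖ R_L = 15.59 MΩ.
Then V_out = V_s · 15.59/(7.550 + 15.59) = 10.58 V.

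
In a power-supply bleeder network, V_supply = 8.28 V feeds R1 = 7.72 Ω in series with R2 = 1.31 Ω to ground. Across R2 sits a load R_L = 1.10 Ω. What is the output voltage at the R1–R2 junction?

The load sits in parallel with R2, giving an effective lower resistance R2' = R2·R_L/(R2+R_L) = 0.5979 Ω.
Now apply the divider: V_out = 8.28 × 0.07188 = 0.5952 V.

V_out ≈ 0.595 V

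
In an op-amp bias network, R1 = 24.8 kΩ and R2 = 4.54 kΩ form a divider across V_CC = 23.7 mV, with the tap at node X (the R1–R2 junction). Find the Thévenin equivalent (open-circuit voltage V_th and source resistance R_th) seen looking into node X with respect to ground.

V_th is the unloaded tap voltage: V_CC · R2/(R1+R2) = 23.7 × 0.1547 = 3.667 mV.
Zeroing V_CC shorts the top of R1 to ground, so R_th = R1 ‖ R2 = 3.837 kΩ.

V_th ≈ 3.67 mV, R_th ≈ 3.84 kΩ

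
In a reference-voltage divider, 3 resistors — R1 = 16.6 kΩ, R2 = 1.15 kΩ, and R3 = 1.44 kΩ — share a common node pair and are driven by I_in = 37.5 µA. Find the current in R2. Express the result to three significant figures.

Total conductance ΣG = 1/16.6 + 1/1.15 + 1/1.44 = 1.624 (units of 1/kΩ).
R2 takes the fraction G_k/ΣG = 0.8696/1.624 = 0.5354, so I = 37.5 × 0.5354 = 20.08 µA.

I ≈ 20.1 µA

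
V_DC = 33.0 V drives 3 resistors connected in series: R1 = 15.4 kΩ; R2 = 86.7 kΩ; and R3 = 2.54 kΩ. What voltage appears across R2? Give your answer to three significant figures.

ΣR = 15.4 + 86.7 + 2.54 = 104.6 kΩ.
By the voltage-divider rule, V = 33.0 × 86.70/104.6 = 27.34 V.

V ≈ 27.3 V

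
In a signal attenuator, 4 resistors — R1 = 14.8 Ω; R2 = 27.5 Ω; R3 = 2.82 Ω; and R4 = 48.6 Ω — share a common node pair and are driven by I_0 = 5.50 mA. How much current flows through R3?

I ≈ 4.07 mA

ΣG = 1/14.8 + 1/27.5 + 1/2.82 + 1/48.6 = 0.4791.
R3 takes the fraction G_k/ΣG = 0.3546/0.4791 = 0.7401, so I = 5.50 × 0.7401 = 4.071 mA.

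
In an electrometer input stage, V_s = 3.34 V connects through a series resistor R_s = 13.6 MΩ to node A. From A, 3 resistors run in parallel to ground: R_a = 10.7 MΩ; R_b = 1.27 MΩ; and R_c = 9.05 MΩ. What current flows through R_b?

Combine the parallel branches: R_p = (1/10.7 + 1/1.27 + 1/9.05)⁻¹ = 1.009 MΩ.
V_A = 3.34 × 1.009/14.61 = 0.2306 V.
Branch current I = V_A/R_b = 0.2306/1.27 = 0.1816 µA.

I ≈ 0.182 µA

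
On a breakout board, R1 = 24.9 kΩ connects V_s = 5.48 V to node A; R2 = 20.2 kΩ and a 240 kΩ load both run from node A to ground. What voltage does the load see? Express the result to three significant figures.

R2 ‖ R_L = (20.2 × 240)/(20.2 + 240) = 18.63 kΩ.
Now apply the divider: V_out = 5.48 × 0.4280 = 2.345 V.

V_out ≈ 2.35 V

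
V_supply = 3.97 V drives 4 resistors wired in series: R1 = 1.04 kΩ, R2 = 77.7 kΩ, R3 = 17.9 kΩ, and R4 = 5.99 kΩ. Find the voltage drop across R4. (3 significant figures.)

ΣR = 1.04 + 77.7 + 17.9 + 5.99 = 102.6 kΩ.
V = V_supply · R/ΣR = 3.97 × 0.05837 = 0.2317 V.

V ≈ 0.232 V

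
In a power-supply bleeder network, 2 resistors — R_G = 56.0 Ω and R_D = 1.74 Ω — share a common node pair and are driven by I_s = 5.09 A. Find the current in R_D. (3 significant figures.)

I ≈ 4.94 A

Two-branch current divider: I_k = I_s · R_other/(R_1 + R_2).
So I = 5.09 × 56.0/57.74 = 4.937 A.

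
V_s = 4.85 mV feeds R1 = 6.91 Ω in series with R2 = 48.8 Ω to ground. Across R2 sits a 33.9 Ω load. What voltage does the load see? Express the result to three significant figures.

V_out ≈ 3.60 mV

The load sits in parallel with R2, giving an effective lower resistance R2' = R2·R_L/(R2+R_L) = 20.00 Ω.
Then V_out = V_s · R2'/(R1 + R2') = 4.85 × 20.00/26.91 = 3.605 mV.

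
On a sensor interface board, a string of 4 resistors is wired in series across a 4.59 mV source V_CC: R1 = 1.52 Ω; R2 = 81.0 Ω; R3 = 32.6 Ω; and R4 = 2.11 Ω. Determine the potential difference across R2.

V ≈ 3.17 mV

Total series resistance ΣR = 1.52 + 81.0 + 32.6 + 2.11 = 117.2 Ω.
V = V_CC · R/ΣR = 4.59 × 0.6909 = 3.171 mV.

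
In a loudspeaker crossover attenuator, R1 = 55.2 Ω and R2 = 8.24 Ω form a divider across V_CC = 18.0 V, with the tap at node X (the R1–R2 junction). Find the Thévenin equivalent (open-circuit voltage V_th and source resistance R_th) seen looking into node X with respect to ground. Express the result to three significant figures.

V_th ≈ 2.34 V, R_th ≈ 7.17 Ω

With X open, the divider is unloaded: V_th = 18.0 × 8.24/63.44 = 2.338 V.
With V_CC suppressed (replaced by a short), R_th = R1 ‖ R2 = (55.20 × 8.24)/(55.20 + 8.24) = 7.170 Ω.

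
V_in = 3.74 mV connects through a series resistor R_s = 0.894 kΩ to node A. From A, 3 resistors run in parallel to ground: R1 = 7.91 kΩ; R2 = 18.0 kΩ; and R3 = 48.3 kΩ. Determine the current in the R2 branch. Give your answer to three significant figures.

Combine the parallel branches: R_p = (1/7.91 + 1/18.0 + 1/48.3)⁻¹ = 4.934 kΩ.
V_A by voltage divider: V_A = 3.74 × 4.934/(0.894 + 4.934) = 3.166 mV.
Branch current I = V_A/R2 = 3.166/18.0 = 0.1759 µA.

I ≈ 0.176 µA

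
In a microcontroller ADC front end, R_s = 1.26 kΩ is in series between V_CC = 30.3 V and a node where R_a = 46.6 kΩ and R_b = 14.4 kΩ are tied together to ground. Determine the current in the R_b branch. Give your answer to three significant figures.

Equivalent of the parallel group: R_p = 11.00 kΩ.
Node voltage V_A = V_CC · R_p/(R_s + R_p) = 30.3 × 0.8972 = 27.19 V.
I(R_b) = V_A / R_b = 27.19/14.4 = 1.888 mA.

I ≈ 1.89 mA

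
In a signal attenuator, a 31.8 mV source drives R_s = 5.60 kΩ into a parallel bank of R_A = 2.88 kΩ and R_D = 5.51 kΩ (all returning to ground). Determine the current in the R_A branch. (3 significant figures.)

I ≈ 2.79 µA

Equivalent of the parallel group: R_p = 1.891 kΩ.
Node voltage V_A = V_CC · R_p/(R_s + R_p) = 31.8 × 0.2525 = 8.029 mV.
I(R_A) = V_A / R_A = 8.029/2.88 = 2.788 µA.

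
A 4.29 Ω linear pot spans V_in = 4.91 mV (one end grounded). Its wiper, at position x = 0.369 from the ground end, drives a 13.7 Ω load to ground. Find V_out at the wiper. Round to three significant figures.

V_out ≈ 1.69 mV

Lower segment x·R_p = 1.583 Ω; upper segment (1−x)·R_p = 2.707 Ω.
(x·R_p) ‖ R_L = 1.419 Ω.
Loaded-divider output: V_out = 4.91 × 0.3439 = 1.689 mV.
(Unloaded: V_out = x·V_in = 1.81 mV.)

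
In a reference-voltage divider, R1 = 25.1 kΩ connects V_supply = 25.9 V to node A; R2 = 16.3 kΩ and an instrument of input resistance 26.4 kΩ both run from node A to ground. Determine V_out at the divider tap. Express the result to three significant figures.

The load sits in parallel with R2, giving an effective lower resistance R2' = R2·R_L/(R2+R_L) = 10.08 kΩ.
Now apply the divider: V_out = 25.9 × 0.2865 = 7.420 V.

V_out ≈ 7.42 V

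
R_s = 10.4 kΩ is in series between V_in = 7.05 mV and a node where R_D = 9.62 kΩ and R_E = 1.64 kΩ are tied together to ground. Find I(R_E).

I ≈ 0.510 µA

Equivalent of the parallel group: R_p = 1.401 kΩ.
V_A = 7.05 × 1.401/11.80 = 0.8370 mV.
I(R_E) = V_A / R_E = 0.8370/1.64 = 0.5104 µA.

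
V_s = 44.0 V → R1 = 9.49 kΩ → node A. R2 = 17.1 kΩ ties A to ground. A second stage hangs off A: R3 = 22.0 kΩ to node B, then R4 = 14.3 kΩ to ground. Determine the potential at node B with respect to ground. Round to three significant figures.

V_B ≈ 9.54 V

Node A sees R2 in parallel with the series input of stage 2, R3 + R4 = 36.30 kΩ.
R2 ‖ (R3+R4) = 11.62 kΩ.
First divider: V_A = V_s · 11.62/(9.49 + 11.62) = 24.22 V.
V_B = V_A × 0.3939 = 9.543 V.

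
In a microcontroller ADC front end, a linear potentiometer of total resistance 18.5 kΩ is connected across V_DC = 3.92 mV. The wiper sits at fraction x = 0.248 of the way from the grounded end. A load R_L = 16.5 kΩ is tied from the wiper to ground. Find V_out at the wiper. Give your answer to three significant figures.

Split the track: R_lower = x·R_p = 4.588 kΩ, R_upper = (1−x)·R_p = 13.91 kΩ.
R_L loads the lower segment: effective lower R = 3.590 kΩ.
Loaded-divider output: V_out = 3.92 × 0.2051 = 0.8040 mV.

V_out ≈ 0.804 mV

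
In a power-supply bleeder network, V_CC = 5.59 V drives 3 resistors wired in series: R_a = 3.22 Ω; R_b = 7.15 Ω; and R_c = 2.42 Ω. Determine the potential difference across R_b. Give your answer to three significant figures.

Total series resistance ΣR = 3.22 + 7.15 + 2.42 = 12.79 Ω.
V = V_CC · R/ΣR = 5.59 × 0.5590 = 3.125 V.

V ≈ 3.12 V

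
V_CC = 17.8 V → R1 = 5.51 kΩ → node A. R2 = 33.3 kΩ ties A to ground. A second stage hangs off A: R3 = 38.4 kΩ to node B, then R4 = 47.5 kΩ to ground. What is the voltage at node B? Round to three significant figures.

V_B ≈ 8.00 V

Looking into the second stage from A: R3 + R4 = 85.90 kΩ appears in parallel with R2.
R2 ‖ (R3+R4) = 24.00 kΩ.
V_A = 17.8 × 24.00/(5.51 + 24.00) = 14.48 V.
Then the unloaded second divider: V_B = V_A × R4/(R3+R4) = 14.48 × 0.5530 = 8.005 V.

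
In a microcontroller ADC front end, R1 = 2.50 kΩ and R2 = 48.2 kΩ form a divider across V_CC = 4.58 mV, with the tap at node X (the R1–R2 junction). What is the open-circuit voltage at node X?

Open-circuit (no load on X): V_th = V_CC · R2/(R1 + R2) = 4.58 × 48.2/(2.500 + 48.2) = 4.354 mV.

V_th ≈ 4.35 mV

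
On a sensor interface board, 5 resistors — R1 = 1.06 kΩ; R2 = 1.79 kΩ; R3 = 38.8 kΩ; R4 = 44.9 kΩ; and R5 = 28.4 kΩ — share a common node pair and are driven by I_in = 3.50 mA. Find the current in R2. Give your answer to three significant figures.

I ≈ 1.23 mA

Total conductance ΣG = 1/1.06 + 1/1.79 + 1/38.8 + 1/44.9 + 1/28.4 = 1.585 (units of 1/kΩ).
Current divider: I(R2) = I_in · G_k/ΣG = 3.50 × (0.5587/1.585) = 3.50 × 0.3524 = 1.233 mA.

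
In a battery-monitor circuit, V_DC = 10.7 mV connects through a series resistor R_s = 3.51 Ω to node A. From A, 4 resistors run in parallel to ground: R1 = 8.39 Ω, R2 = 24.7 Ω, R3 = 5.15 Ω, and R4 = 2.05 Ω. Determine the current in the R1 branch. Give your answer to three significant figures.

Combine the parallel branches: R_p = (1/8.39 + 1/24.7 + 1/5.15 + 1/2.05)⁻¹ = 1.188 Ω.
V_A = 10.7 × 1.188/4.698 = 2.706 mV.
I(R1) = V_A / R1 = 2.706/8.39 = 0.3225 mA.
(Equivalently: I_total = 2.277 mA, then current-divider fraction G_k/ΣG = 0.1416.)

I ≈ 0.323 mA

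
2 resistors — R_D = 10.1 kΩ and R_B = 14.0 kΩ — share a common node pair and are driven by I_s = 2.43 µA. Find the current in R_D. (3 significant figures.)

For two parallel branches, I_k = I_s · (other R)/(sum of R).
I(R_D) = 2.43 × 14.0/(10.1 + 14.0) = 2.43 × 0.5809 = 1.412 µA.

I ≈ 1.41 µA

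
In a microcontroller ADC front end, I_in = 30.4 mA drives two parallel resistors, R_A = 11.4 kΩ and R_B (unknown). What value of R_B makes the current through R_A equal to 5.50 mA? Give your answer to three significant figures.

Two-branch current divider: I_A = I_in · R_B/(R_A + R_B).
With f = 0.1809, R_B = R_A · f/(1−f) = 11.4 × 0.2209 = 2.518 kΩ.

R_B ≈ 2.52 kΩ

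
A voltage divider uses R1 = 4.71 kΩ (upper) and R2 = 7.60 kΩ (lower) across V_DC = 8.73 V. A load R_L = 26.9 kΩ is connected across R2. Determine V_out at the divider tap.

First combine the lower leg with the load: R2 ‖ R_L = 5.926 kΩ.
Then V_out = V_DC · R2'/(R1 + R2') = 8.73 × 5.926/10.64 = 4.864 V.
(Unloaded it would be 5.39 V; the load pulls it down.)

V_out ≈ 4.86 V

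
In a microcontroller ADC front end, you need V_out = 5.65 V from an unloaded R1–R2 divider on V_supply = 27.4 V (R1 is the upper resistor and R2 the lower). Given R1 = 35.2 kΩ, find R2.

R2 ≈ 9.14 kΩ

V_out/V_supply = R2/(R1+R2) = 0.2062.
So R2 = R1 · V_out/(V_supply − V_out) = 35.2 × 5.65/(27.4 − 5.65) = 35.2 × 0.2598 = 9.144 kΩ.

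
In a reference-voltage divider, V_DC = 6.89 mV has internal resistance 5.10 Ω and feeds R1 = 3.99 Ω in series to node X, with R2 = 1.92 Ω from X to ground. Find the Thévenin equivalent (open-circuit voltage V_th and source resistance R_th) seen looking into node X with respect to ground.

R1' = 5.10 + 3.99 = 9.090 Ω (source resistance + R1).
V_th is the unloaded tap voltage: V_DC · R2/(R1'+R2) = 6.89 × 0.1744 = 1.202 mV.
Looking into X with the source shorted: R_th = R1'·R2/(R1'+R2) = 9.090 × 1.92/11.01 = 1.585 Ω.

V_th ≈ 1.20 mV, R_th ≈ 1.59 Ω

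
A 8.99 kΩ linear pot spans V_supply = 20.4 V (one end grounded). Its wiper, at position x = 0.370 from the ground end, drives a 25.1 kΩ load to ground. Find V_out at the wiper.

The pot divides into 5.664 kΩ above the wiper and 3.326 kΩ below.
R_L loads the lower segment: effective lower R = 2.937 kΩ.
V_out = 20.4 × 2.937/(5.664 + 2.937) = 6.966 V.

V_out ≈ 6.97 V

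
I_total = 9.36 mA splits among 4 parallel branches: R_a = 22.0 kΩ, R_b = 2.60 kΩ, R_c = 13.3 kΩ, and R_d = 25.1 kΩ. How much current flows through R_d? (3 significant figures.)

ΣG = 1/22.0 + 1/2.60 + 1/13.3 + 1/25.1 = 0.5451.
By the current-divider rule, I = I_total · G_k/ΣG = 9.36 × 0.07309 = 0.6841 mA.

I ≈ 0.684 mA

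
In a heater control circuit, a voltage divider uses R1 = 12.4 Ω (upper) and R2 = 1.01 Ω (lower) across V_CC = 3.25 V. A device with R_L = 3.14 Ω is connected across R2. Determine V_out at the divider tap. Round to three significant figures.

First combine the lower leg with the load: R2 ‖ R_L = 0.7642 Ω.
Then V_out = V_CC · R2'/(R1 + R2') = 3.25 × 0.7642/13.16 = 0.1887 V.

V_out ≈ 0.189 V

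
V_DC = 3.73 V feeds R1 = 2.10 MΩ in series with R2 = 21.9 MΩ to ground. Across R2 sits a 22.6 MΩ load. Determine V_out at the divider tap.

First combine the lower leg with the load: R2 ‖ R_L = 11.12 MΩ.
Voltage divider with the loaded lower leg: V_out = 3.73 × 11.12/(2.10 + 11.12) = 3.73 × 0.8412 = 3.138 V.
(Unloaded it would be 3.40 V; the load pulls it down.)

V_out ≈ 3.14 V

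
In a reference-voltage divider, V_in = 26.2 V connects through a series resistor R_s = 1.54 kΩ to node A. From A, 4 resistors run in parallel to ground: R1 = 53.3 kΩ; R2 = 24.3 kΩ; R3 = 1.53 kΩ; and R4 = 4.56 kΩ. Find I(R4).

I ≈ 2.36 mA

Parallel bank: R_p = 1/(1/53.3 + 1/24.3 + 1/1.53 + 1/4.56) = 1.072 kΩ.
V_A by voltage divider: V_A = 26.2 × 1.072/(1.54 + 1.072) = 10.75 V.
I(R4) = V_A / R4 = 10.75/4.56 = 2.358 mA.
(Equivalently: I_total = 10.03 mA, then current-divider fraction G_k/ΣG = 0.2351.)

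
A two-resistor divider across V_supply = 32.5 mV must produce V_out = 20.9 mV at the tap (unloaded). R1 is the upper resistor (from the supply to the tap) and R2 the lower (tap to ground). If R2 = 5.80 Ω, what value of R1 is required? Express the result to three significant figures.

R1 ≈ 3.22 Ω

Required fraction k = V_out/V_supply = 0.6431.
Rearranging, R1 = R2·(1−k)/k = 5.80 × 0.5550 = 3.219 Ω.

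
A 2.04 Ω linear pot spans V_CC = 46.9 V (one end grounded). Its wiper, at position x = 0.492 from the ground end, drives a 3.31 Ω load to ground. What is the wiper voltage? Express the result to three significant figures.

The pot divides into 1.036 Ω above the wiper and 1.004 Ω below.
(x·R_p) ‖ R_L = 0.7702 Ω.
Loaded-divider output: V_out = 46.9 × 0.4263 = 19.99 V.

V_out ≈ 20.0 V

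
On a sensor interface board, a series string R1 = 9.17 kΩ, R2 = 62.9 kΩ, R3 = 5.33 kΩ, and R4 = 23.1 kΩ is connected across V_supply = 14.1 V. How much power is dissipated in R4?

P ≈ 0.455 mW

Series current I = V_supply/ΣR = 14.1/100.5 = 0.1403 mA.
P = I²R = 0.01968 × 23.1 = 0.4547 mW.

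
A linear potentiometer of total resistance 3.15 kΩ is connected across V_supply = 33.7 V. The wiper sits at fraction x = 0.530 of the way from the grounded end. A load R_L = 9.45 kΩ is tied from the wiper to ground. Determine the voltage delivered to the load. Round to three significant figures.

V_out ≈ 16.5 V

Lower segment x·R_p = 1.669 kΩ; upper segment (1−x)·R_p = 1.480 kΩ.
Lower segment in parallel with the load: 1.669 ‖ 9.45 = 1.419 kΩ.
Loaded-divider output: V_out = 33.7 × 0.4894 = 16.49 V.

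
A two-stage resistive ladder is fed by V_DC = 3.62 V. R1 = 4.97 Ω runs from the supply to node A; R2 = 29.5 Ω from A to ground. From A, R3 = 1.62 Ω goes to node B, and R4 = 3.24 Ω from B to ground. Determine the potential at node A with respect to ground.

Node A sees R2 in parallel with the series input of stage 2, R3 + R4 = 4.860 Ω.
R2 ‖ (R3+R4) = 4.173 Ω.
So V_A = 3.62 × 0.4564 = 1.652 V.

V_A ≈ 1.65 V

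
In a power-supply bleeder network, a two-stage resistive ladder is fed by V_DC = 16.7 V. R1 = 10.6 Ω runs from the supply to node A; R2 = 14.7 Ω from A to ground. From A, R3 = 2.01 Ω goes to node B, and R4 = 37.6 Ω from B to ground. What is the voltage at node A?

Looking into the second stage from A: R3 + R4 = 39.61 Ω appears in parallel with R2.
R2 ‖ (R3+R4) = 10.72 Ω.
First divider: V_A = V_DC · 10.72/(10.6 + 10.72) = 8.397 V.

V_A ≈ 8.40 V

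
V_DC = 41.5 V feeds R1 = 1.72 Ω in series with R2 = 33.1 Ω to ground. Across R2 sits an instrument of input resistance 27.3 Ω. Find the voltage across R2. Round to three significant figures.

V_out ≈ 37.2 V

First combine the lower leg with the load: R2 ‖ R_L = 14.96 Ω.
Now apply the divider: V_out = 41.5 × 0.8969 = 37.22 V.
(Unloaded it would be 39.5 V; the load pulls it down.)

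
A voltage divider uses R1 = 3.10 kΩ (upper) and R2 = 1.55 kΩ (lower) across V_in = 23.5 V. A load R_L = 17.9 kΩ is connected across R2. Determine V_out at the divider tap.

R2 ‖ R_L = (1.55 × 17.9)/(1.55 + 17.9) = 1.426 kΩ.
Voltage divider with the loaded lower leg: V_out = 23.5 × 1.426/(3.10 + 1.426) = 23.5 × 0.3151 = 7.406 V.

V_out ≈ 7.41 V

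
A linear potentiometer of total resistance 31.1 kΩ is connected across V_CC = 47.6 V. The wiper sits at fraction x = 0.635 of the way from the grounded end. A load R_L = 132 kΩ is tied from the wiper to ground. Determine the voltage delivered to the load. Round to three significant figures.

Lower segment x·R_p = 19.75 kΩ; upper segment (1−x)·R_p = 11.35 kΩ.
(x·R_p) ‖ R_L = 17.18 kΩ.
Then V_out = V_CC · 17.18/(11.35 + 17.18) = 28.66 V.

V_out ≈ 28.7 V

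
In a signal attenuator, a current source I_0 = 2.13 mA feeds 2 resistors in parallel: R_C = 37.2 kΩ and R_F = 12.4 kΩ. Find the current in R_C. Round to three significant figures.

I ≈ 0.532 mA

For two parallel branches, I_k = I_0 · (other R)/(sum of R).
I(R_C) = 2.13 × 12.4/(37.2 + 12.4) = 2.13 × 0.2500 = 0.5325 mA.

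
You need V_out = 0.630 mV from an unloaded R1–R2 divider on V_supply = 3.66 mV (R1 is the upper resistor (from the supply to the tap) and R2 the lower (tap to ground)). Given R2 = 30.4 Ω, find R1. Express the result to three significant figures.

Required fraction k = V_out/V_supply = 0.1721.
Rearranging, R1 = R2·(1−k)/k = 30.4 × 4.810 = 146.2 Ω.

R1 ≈ 146 Ω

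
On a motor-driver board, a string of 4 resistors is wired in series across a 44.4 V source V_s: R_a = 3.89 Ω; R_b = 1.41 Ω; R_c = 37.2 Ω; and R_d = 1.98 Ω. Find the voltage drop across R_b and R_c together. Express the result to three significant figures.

Series total: ΣR = 3.89 + 1.41 + 37.2 + 1.98 = 44.48 Ω.
R_{R_b..R_c} = 1.41 + 37.2 = 38.61 Ω.
Voltage divider: V = V_s · (38.61 / 44.48) = 44.4 × 0.8680 = 38.54 V.

V ≈ 38.5 V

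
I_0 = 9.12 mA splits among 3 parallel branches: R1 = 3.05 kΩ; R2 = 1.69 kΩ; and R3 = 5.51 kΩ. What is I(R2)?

I ≈ 4.90 mA

Total conductance ΣG = 1/3.05 + 1/1.69 + 1/5.51 = 1.101 (units of 1/kΩ).
R2 takes the fraction G_k/ΣG = 0.5917/1.101 = 0.5374, so I = 9.12 × 0.5374 = 4.901 mA.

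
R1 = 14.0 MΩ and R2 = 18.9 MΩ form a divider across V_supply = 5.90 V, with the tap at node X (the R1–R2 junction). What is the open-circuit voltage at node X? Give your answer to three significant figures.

V_th ≈ 3.39 V

With X open, the divider is unloaded: V_th = 5.90 × 18.9/32.90 = 3.389 V.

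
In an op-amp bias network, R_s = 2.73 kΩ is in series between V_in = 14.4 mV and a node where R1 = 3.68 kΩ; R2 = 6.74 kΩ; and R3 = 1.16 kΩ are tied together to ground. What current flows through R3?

I ≈ 2.76 µA

Combine the parallel branches: R_p = (1/3.68 + 1/6.74 + 1/1.16)⁻¹ = 0.7799 kΩ.
Node voltage V_A = V_in · R_p/(R_s + R_p) = 14.4 × 0.2222 = 3.200 mV.
Branch current I = V_A/R3 = 3.200/1.16 = 2.758 µA.
(Check via current divider: I_total = 4.103 µA; share G_k/ΣG = 0.6723 → same result.)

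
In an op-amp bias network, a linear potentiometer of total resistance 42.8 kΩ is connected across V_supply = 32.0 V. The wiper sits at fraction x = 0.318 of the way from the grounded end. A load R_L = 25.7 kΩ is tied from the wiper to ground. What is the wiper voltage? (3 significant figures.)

Split the track: R_lower = x·R_p = 13.61 kΩ, R_upper = (1−x)·R_p = 29.19 kΩ.
Lower segment in parallel with the load: 13.61 ‖ 25.7 = 8.898 kΩ.
V_out = 32.0 × 8.898/(29.19 + 8.898) = 7.476 V.
(Unloaded: V_out = x·V_supply = 10.2 V.)

V_out ≈ 7.48 V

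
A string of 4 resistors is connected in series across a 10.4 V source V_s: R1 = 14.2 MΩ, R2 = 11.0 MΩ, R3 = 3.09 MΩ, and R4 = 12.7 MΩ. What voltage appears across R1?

Series total: ΣR = 14.2 + 11.0 + 3.09 + 12.7 = 40.99 MΩ.
Voltage divider: V = V_s · (14.20 / 40.99) = 10.4 × 0.3464 = 3.603 V.

V ≈ 3.60 V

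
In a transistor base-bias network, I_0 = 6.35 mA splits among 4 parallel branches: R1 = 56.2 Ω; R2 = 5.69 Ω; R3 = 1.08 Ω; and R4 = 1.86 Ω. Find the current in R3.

I ≈ 3.55 mA

ΣG = 1/56.2 + 1/5.69 + 1/1.08 + 1/1.86 = 1.657.
By the current-divider rule, I = I_0 · G_k/ΣG = 6.35 × 0.5588 = 3.548 mA.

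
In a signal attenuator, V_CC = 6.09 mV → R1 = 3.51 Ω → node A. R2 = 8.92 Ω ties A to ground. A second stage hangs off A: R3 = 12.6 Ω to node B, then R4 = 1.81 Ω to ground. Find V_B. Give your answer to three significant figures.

V_B ≈ 0.467 mV

The second stage (R3 + R4 = 14.41 Ω) loads node A in parallel with R2.
Effective lower resistance at A: R2 ‖ 14.41 = 5.510 Ω.
First divider: V_A = V_CC · 5.510/(3.51 + 5.510) = 3.720 mV.
Then the unloaded second divider: V_B = V_A × R4/(R3+R4) = 3.720 × 0.1256 = 0.4673 mV.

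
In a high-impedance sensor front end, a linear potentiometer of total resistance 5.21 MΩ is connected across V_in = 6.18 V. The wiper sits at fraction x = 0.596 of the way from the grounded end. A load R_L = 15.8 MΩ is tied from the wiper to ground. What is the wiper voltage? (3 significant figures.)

Split the track: R_lower = x·R_p = 3.105 MΩ, R_upper = (1−x)·R_p = 2.105 MΩ.
Lower segment in parallel with the load: 3.105 ‖ 15.8 = 2.595 MΩ.
Loaded-divider output: V_out = 6.18 × 0.5522 = 3.412 V.

V_out ≈ 3.41 V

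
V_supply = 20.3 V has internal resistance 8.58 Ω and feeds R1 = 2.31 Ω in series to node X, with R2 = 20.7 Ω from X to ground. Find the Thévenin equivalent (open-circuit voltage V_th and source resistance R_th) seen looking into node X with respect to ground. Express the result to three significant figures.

R1' = 8.58 + 2.31 = 10.89 Ω (source resistance + R1).
V_th is the unloaded tap voltage: V_supply · R2/(R1'+R2) = 20.3 × 0.6553 = 13.30 V.
Zeroing V_supply shorts the top of R1' to ground, so R_th = R1' ‖ R2 = 7.136 Ω.

V_th ≈ 13.3 V, R_th ≈ 7.14 Ω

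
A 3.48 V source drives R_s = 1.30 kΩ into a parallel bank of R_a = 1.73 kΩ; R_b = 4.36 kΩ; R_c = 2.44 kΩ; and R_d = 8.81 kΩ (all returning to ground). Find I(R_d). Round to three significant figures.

Parallel bank: R_p = 1/(1/1.73 + 1/4.36 + 1/2.44 + 1/8.81) = 0.7515 kΩ.
V_A by voltage divider: V_A = 3.48 × 0.7515/(1.30 + 0.7515) = 1.275 V.
I(R_d) = V_A / R_d = 1.275/8.81 = 0.1447 mA.

I ≈ 0.145 mA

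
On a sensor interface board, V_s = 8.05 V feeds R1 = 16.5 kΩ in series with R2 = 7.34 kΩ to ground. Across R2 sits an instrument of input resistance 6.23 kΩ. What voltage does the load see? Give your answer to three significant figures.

V_out ≈ 1.37 V

R2 ‖ R_L = (7.34 × 6.23)/(7.34 + 6.23) = 3.370 kΩ.
Then V_out = V_s · R2'/(R1 + R2') = 8.05 × 3.370/19.87 = 1.365 V.
(Unloaded it would be 2.48 V; the load pulls it down.)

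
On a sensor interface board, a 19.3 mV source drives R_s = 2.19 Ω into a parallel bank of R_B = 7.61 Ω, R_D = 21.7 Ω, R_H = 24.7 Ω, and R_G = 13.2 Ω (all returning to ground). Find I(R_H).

I ≈ 0.475 mA

Equivalent of the parallel group: R_p = 3.404 Ω.
Node voltage V_A = V_CC · R_p/(R_s + R_p) = 19.3 × 0.6085 = 11.74 mV.
I(R_H) = V_A / R_H = 11.74/24.7 = 0.4755 mA.
(Equivalently: I_total = 3.450 mA, then current-divider fraction G_k/ΣG = 0.1378.)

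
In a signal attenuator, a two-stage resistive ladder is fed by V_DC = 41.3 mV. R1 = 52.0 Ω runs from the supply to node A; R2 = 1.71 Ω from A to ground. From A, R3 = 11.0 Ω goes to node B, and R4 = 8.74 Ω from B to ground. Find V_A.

Looking into the second stage from A: R3 + R4 = 19.74 Ω appears in parallel with R2.
Effective lower resistance at A: R2 ‖ 19.74 = 1.574 Ω.
So V_A = 41.3 × 0.02937 = 1.213 mV.

V_A ≈ 1.21 mV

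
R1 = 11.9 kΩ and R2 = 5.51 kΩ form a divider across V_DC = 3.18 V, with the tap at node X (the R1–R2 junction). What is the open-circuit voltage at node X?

Open-circuit (no load on X): V_th = V_DC · R2/(R1 + R2) = 3.18 × 5.51/(11.90 + 5.51) = 1.006 V.

V_th ≈ 1.01 V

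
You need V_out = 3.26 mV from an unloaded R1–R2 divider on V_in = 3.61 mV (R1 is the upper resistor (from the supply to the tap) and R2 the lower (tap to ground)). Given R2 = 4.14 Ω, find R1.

Required fraction k = V_out/V_in = 0.9030.
R1 = R2·(1/k − 1) = 4.14 × 0.1074 = 0.4445 Ω.

R1 ≈ 0.444 Ω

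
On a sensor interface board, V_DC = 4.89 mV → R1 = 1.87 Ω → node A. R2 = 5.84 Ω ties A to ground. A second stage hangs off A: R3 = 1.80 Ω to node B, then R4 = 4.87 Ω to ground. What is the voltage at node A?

V_A ≈ 3.06 mV

Node A sees R2 in parallel with the series input of stage 2, R3 + R4 = 6.670 Ω.
Effective lower resistance at A: R2 ‖ 6.670 = 3.114 Ω.
First divider: V_A = V_DC · 3.114/(1.87 + 3.114) = 3.055 mV.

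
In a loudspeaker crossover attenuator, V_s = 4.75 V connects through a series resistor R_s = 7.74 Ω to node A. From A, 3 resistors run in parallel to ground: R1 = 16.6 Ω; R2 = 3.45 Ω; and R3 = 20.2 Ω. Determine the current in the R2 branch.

I ≈ 0.336 A

Equivalent of the parallel group: R_p = 2.502 Ω.
Node voltage V_A = V_s · R_p/(R_s + R_p) = 4.75 × 0.2443 = 1.161 V.
I(R2) = V_A / R2 = 1.161/3.45 = 0.3364 A.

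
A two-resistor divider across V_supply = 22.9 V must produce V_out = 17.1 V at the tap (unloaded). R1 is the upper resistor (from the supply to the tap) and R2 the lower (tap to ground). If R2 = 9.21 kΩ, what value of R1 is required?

R1 ≈ 3.12 kΩ

Required fraction k = V_out/V_supply = 0.7467.
R1 = R2·(1/k − 1) = 9.21 × 0.3392 = 3.124 kΩ.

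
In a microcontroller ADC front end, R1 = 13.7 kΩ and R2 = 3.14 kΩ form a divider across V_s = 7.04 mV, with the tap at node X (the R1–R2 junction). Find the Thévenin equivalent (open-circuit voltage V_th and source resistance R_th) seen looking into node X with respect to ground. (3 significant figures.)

V_th ≈ 1.31 mV, R_th ≈ 2.55 kΩ

With X open, the divider is unloaded: V_th = 7.04 × 3.14/16.84 = 1.313 mV.
With V_s suppressed (replaced by a short), R_th = R1 ‖ R2 = (13.70 × 3.14)/(13.70 + 3.14) = 2.555 kΩ.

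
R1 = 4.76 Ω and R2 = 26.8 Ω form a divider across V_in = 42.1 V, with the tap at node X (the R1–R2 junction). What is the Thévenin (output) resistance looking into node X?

With V_in suppressed (replaced by a short), R_th = R1 ‖ R2 = (4.760 × 26.8)/(4.760 + 26.8) = 4.042 Ω.

R_th ≈ 4.04 Ω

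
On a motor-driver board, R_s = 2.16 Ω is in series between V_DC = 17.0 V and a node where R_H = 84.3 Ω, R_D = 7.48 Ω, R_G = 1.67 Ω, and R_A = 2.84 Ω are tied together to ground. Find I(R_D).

Combine the parallel branches: R_p = (1/84.3 + 1/7.48 + 1/1.67 + 1/2.84)⁻¹ = 0.9120 Ω.
V_A = 17.0 × 0.9120/3.072 = 5.047 V.
Branch current I = V_A/R_D = 5.047/7.48 = 0.6747 A.

I ≈ 0.675 A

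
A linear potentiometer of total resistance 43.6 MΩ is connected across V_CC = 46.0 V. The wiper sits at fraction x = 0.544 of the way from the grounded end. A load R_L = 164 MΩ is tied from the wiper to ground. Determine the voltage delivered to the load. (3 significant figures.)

The pot divides into 19.88 MΩ above the wiper and 23.72 MΩ below.
Lower segment in parallel with the load: 23.72 ‖ 164 = 20.72 MΩ.
V_out = 46.0 × 20.72/(19.88 + 20.72) = 23.48 V.

V_out ≈ 23.5 V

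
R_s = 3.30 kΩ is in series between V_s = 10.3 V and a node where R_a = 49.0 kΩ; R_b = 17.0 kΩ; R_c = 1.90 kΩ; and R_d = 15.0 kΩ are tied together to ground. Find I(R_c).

I ≈ 1.68 mA

Combine the parallel branches: R_p = (1/49.0 + 1/17.0 + 1/1.90 + 1/15.0)⁻¹ = 1.488 kΩ.
V_A = 10.3 × 1.488/4.788 = 3.200 V.
Branch current I = V_A/R_c = 3.200/1.90 = 1.684 mA.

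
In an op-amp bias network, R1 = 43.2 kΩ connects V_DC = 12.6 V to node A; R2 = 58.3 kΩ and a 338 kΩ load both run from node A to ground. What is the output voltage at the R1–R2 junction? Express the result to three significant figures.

V_out ≈ 6.74 V

First combine the lower leg with the load: R2 ‖ R_L = 49.72 kΩ.
Voltage divider with the loaded lower leg: V_out = 12.6 × 49.72/(43.2 + 49.72) = 12.6 × 0.5351 = 6.742 V.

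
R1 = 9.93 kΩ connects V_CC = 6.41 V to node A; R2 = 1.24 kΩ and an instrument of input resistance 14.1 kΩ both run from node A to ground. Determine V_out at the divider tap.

V_out ≈ 0.660 V

R2 ‖ R_L = (1.24 × 14.1)/(1.24 + 14.1) = 1.140 kΩ.
Now apply the divider: V_out = 6.41 × 0.1030 = 0.6600 V.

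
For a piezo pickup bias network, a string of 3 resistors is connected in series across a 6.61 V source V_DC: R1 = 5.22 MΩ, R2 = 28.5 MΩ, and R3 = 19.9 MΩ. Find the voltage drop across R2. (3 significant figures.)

Series total: ΣR = 5.22 + 28.5 + 19.9 = 53.62 MΩ.
By the voltage-divider rule, V = 6.61 × 28.50/53.62 = 3.513 V.

V ≈ 3.51 V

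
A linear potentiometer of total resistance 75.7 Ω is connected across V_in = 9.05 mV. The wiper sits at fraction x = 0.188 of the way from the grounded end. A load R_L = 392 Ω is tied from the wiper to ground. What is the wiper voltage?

V_out ≈ 1.65 mV

Split the track: R_lower = x·R_p = 14.23 Ω, R_upper = (1−x)·R_p = 61.47 Ω.
R_L loads the lower segment: effective lower R = 13.73 Ω.
Then V_out = V_in · 13.73/(61.47 + 13.73) = 1.653 mV.
(Unloaded: V_out = x·V_in = 1.70 mV.)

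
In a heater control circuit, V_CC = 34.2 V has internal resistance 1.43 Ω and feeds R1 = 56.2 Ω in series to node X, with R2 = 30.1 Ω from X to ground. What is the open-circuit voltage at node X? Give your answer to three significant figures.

R1' = 1.43 + 56.2 = 57.63 Ω (source resistance + R1).
Open-circuit (no load on X): V_th = V_CC · R2/(R1' + R2) = 34.2 × 30.1/(57.63 + 30.1) = 11.73 V.

V_th ≈ 11.7 V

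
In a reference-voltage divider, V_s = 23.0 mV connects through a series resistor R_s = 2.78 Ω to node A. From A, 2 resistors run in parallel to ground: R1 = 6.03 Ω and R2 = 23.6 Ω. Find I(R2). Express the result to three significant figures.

I ≈ 0.617 mA

Combine the parallel branches: R_p = (1/6.03 + 1/23.6)⁻¹ = 4.803 Ω.
Node voltage V_A = V_s · R_p/(R_s + R_p) = 23.0 × 0.6334 = 14.57 mV.
I(R2) = V_A / R2 = 14.57/23.6 = 0.6173 mA.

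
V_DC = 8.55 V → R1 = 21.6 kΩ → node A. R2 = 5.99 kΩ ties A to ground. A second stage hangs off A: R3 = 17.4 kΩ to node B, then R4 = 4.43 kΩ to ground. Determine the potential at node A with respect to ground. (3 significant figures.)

Looking into the second stage from A: R3 + R4 = 21.83 kΩ appears in parallel with R2.
R2 ‖ (R3+R4) = 4.700 kΩ.
V_A = 8.55 × 4.700/(21.6 + 4.700) = 1.528 V.

V_A ≈ 1.53 V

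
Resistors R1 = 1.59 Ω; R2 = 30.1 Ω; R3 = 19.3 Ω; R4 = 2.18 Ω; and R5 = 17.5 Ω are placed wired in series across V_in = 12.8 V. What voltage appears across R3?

Total series resistance ΣR = 1.59 + 30.1 + 19.3 + 2.18 + 17.5 = 70.67 Ω.
V = V_in · R/ΣR = 12.8 × 0.2731 = 3.496 V.

V ≈ 3.50 V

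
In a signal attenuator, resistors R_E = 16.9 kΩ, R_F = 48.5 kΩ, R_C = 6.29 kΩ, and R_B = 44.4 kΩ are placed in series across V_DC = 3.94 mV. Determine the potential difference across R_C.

ΣR = 16.9 + 48.5 + 6.29 + 44.4 = 116.1 kΩ.
Voltage divider: V = V_DC · (6.290 / 116.1) = 3.94 × 0.05418 = 0.2135 mV.

V ≈ 0.213 mV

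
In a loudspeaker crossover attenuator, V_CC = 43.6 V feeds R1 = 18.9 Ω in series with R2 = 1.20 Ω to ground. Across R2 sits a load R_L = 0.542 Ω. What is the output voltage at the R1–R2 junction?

The load sits in parallel with R2, giving an effective lower resistance R2' = R2·R_L/(R2+R_L) = 0.3734 Ω.
Now apply the divider: V_out = 43.6 × 0.01937 = 0.8446 V.
(Unloaded it would be 2.60 V; the load pulls it down.)

V_out ≈ 0.845 V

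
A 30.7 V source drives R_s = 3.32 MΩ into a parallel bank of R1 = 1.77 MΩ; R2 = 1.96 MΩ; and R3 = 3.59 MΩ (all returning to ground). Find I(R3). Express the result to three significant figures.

Equivalent of the parallel group: R_p = 0.7387 MΩ.
V_A by voltage divider: V_A = 30.7 × 0.7387/(3.32 + 0.7387) = 5.588 V.
Branch current I = V_A/R3 = 5.588/3.59 = 1.556 µA.
(Check via current divider: I_total = 7.564 µA; share G_k/ΣG = 0.2058 → same result.)

I ≈ 1.56 µA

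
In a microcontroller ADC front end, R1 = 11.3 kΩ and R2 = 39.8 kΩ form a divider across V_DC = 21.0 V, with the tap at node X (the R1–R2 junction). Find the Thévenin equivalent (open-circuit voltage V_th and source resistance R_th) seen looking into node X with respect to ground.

With X open, the divider is unloaded: V_th = 21.0 × 39.8/51.10 = 16.36 V.
Zeroing V_DC shorts the top of R1 to ground, so R_th = R1 ‖ R2 = 8.801 kΩ.

V_th ≈ 16.4 V, R_th ≈ 8.80 kΩ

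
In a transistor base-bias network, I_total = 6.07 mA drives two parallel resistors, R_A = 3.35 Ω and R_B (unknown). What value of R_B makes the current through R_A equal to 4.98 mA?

R_B ≈ 15.3 Ω

The fraction through R_A equals R_B/(R_A+R_B).
4.98/6.07 = R_B/(R_A + R_B) → R_B = R_A · (0.8204)/(1 − 0.8204) = 3.35 × 4.569 = 15.31 Ω.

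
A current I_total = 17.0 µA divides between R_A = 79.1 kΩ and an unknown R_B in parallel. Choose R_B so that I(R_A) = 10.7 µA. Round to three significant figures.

The fraction through R_A equals R_B/(R_A+R_B).
10.7/17.0 = R_B/(R_A + R_B) → R_B = R_A · (0.6294)/(1 − 0.6294) = 79.1 × 1.698 = 134.3 kΩ.

R_B ≈ 134 kΩ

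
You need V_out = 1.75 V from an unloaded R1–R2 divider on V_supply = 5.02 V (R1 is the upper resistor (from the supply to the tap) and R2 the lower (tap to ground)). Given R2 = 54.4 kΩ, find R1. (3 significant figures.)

R1 ≈ 102 kΩ

V_out/V_supply = R2/(R1+R2) = 0.3486.
So R1 = R2 · (V_supply/V_out − 1) = 54.4 × (5.02/1.75 − 1) = 54.4 × 1.869 = 101.7 kΩ.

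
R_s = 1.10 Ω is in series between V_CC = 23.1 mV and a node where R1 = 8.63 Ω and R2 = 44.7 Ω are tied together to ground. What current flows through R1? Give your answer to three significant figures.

I ≈ 2.32 mA

Combine the parallel branches: R_p = (1/8.63 + 1/44.7)⁻¹ = 7.233 Ω.
V_A = 23.1 × 7.233/8.333 = 20.05 mV.
Branch current I = V_A/R1 = 20.05/8.63 = 2.323 mA.
(Equivalently: I_total = 2.772 mA, then current-divider fraction G_k/ΣG = 0.8382.)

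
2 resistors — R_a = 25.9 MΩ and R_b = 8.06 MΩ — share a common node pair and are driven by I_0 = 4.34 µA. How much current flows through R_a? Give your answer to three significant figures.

I ≈ 1.03 µA

With just two branches, the current splits inversely with resistance.
I(R_a) = 4.34 × 8.06/(25.9 + 8.06) = 4.34 × 0.2373 = 1.030 µA.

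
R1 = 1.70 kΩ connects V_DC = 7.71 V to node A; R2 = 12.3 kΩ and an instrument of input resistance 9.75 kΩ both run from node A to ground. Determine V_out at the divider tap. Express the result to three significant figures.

V_out ≈ 5.87 V

First combine the lower leg with the load: R2 ‖ R_L = 5.439 kΩ.
Then V_out = V_DC · R2'/(R1 + R2') = 7.71 × 5.439/7.139 = 5.874 V.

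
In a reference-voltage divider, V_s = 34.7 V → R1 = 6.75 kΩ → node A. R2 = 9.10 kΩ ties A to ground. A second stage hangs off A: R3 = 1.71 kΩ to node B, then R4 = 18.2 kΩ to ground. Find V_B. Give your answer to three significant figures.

V_B ≈ 15.2 V

The second stage (R3 + R4 = 19.91 kΩ) loads node A in parallel with R2.
Effective lower resistance at A: R2 ‖ 19.91 = 6.245 kΩ.
V_A = 34.7 × 6.245/(6.75 + 6.245) = 16.68 V.
Then the unloaded second divider: V_B = V_A × R4/(R3+R4) = 16.68 × 0.9141 = 15.24 V.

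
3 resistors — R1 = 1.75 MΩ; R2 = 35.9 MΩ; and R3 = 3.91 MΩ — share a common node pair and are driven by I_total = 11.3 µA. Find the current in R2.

Conductances: ΣG = 1/1.75 + 1/35.9 + 1/3.91 = 0.8550 (1/MΩ).
Current divider: I(R2) = I_total · G_k/ΣG = 11.3 × (0.02786/0.8550) = 11.3 × 0.03258 = 0.3681 µA.

I ≈ 0.368 µA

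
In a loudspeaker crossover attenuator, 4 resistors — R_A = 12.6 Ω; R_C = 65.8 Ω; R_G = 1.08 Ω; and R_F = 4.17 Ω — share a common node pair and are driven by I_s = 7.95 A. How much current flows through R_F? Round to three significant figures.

I ≈ 1.51 A

Total conductance ΣG = 1/12.6 + 1/65.8 + 1/1.08 + 1/4.17 = 1.260 (units of 1/Ω).
R_F takes the fraction G_k/ΣG = 0.2398/1.260 = 0.1903, so I = 7.95 × 0.1903 = 1.513 A.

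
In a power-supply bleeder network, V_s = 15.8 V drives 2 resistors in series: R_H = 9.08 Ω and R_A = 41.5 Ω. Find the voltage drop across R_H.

V ≈ 2.84 V

Series total: ΣR = 9.08 + 41.5 = 50.58 Ω.
Voltage divider: V = V_s · (9.080 / 50.58) = 15.8 × 0.1795 = 2.836 V.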